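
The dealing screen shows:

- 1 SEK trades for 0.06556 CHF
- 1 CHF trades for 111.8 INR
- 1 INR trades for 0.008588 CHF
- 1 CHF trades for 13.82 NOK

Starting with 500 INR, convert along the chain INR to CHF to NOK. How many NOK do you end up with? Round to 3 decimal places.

500 INR × 0.008588 = 4.294 CHF
4.294 CHF × 13.82 = 59.34308 NOK

59.343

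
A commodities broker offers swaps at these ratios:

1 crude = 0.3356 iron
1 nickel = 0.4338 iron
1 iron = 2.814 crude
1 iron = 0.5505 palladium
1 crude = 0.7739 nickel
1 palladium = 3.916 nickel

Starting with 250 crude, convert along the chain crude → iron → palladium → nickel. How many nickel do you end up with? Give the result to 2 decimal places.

180.87

250 crude × 0.3356 = 83.9 iron
83.9 iron × 0.5505 = 46.18695 palladium
46.18695 palladium × 3.916 = 180.8680962 nickel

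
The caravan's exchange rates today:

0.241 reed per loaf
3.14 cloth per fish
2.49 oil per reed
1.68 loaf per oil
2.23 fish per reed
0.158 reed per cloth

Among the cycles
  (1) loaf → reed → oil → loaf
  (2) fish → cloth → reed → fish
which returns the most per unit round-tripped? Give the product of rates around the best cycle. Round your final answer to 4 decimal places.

(1) 0.241 × 2.49 × 1.68 = 1.00815
(2) 3.14 × 0.158 × 2.23 = 1.10635
Highest is cycle (2) at 1.1063 (>1, arbitrage).

1.1063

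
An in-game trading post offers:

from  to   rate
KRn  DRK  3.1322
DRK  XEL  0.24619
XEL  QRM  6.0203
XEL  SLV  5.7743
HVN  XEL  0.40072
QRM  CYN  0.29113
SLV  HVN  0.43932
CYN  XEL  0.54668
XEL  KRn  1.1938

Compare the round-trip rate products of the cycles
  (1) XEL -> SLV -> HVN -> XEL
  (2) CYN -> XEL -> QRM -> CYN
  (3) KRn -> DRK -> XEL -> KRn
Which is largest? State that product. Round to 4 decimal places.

1.0165

(1) 5.7743 × 0.43932 × 0.40072 = 1.01653
(2) 0.54668 × 6.0203 × 0.29113 = 0.95816
(3) 3.1322 × 0.24619 × 1.1938 = 0.92056
Highest is cycle (1) at 1.0165 (>1, arbitrage).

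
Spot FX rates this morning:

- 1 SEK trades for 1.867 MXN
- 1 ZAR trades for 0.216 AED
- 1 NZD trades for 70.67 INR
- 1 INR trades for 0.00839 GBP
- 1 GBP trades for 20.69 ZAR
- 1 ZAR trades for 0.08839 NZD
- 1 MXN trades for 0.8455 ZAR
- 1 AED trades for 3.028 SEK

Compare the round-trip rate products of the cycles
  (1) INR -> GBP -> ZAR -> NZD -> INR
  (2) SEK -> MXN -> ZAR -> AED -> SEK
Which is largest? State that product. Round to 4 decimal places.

1.0843

(1) 0.00839 × 20.69 × 0.08839 × 70.67 = 1.08433
(2) 1.867 × 0.8455 × 0.216 × 3.028 = 1.03245
Highest is cycle (1) at 1.0843 (>1, arbitrage).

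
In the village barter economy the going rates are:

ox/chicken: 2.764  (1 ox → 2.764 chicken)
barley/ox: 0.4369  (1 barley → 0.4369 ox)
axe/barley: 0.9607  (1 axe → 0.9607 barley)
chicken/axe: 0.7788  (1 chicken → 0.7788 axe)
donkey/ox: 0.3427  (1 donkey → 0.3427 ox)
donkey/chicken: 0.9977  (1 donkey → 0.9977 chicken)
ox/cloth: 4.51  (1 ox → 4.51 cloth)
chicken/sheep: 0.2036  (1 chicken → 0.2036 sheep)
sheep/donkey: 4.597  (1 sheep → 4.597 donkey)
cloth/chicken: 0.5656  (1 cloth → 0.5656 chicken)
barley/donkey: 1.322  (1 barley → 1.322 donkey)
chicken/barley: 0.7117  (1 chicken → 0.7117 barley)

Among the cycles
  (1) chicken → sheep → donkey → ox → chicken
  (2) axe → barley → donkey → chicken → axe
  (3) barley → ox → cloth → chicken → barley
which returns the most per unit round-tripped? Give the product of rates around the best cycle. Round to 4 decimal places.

0.9868

(1) 0.2036 × 4.597 × 0.3427 × 2.764 = 0.88655
(2) 0.9607 × 1.322 × 0.9977 × 0.7788 = 0.98684
(3) 0.4369 × 4.51 × 0.5656 × 0.7117 = 0.79317
Highest is cycle (2) at 0.9868 (≤1, no arbitrage).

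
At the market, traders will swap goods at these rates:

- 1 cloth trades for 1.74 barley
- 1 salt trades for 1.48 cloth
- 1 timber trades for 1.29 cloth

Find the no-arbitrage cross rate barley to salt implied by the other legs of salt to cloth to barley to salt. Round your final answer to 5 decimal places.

0.38832

Known legs of the cycle: 1.48 × 1.74 = 2.5752
For no arbitrage the full-cycle product must be 1, so the missing rate is 1 / 2.5752 ≈ 0.3883194.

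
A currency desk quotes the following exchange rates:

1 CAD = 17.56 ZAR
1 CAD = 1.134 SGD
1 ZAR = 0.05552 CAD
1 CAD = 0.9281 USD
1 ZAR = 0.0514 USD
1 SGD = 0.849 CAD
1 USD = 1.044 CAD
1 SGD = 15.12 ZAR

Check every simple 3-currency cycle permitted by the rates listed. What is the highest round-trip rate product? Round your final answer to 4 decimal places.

0.9520

CAD→SGD→ZAR→CAD: 1.134 × 15.12 × 0.05552 = 0.95195
CAD→ZAR→USD→CAD: 17.56 × 0.0514 × 1.044 = 0.94230
Maximum is CAD→SGD→ZAR→CAD at 0.9520; no arbitrage — every cycle loses value.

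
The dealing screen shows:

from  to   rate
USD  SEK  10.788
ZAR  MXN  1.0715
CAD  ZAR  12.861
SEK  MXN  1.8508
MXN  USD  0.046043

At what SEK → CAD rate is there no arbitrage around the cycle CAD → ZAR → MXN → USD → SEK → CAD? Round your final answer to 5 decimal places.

0.14609

Known legs of the cycle: 12.861 × 1.0715 × 0.046043 × 10.788 = 6.844968665242866
For no arbitrage the full-cycle product must be 1, so the missing rate is 1 / 6.844968665242866 ≈ 0.1460927.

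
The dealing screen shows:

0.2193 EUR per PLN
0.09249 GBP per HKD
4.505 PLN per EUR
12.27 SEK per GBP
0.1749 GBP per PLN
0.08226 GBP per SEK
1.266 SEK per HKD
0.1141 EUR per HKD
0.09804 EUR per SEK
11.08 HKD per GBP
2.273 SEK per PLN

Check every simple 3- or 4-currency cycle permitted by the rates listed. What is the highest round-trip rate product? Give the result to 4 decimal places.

1.1539

SEK→GBP→HKD→SEK: 0.08226 × 11.08 × 1.266 = 1.15388
PLN→SEK→EUR→PLN: 2.273 × 0.09804 × 4.505 = 1.00392
PLN→GBP→HKD→EUR→PLN: 0.1749 × 11.08 × 0.1141 × 4.505 = 0.99612
PLN→GBP→SEK→EUR→PLN: 0.1749 × 12.27 × 0.09804 × 4.505 = 0.94783
Maximum is SEK→GBP→HKD→SEK at 1.1539; arbitrage exists.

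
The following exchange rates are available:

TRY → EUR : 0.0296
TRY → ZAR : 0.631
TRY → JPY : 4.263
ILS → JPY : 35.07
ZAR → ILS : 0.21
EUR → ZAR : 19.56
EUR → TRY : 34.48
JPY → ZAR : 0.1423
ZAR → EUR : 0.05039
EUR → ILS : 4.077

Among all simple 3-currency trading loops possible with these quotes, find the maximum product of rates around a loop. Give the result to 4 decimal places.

ZAR→EUR→TRY→ZAR: 0.05039 × 34.48 × 0.631 = 1.09633
ZAR→ILS→JPY→ZAR: 0.21 × 35.07 × 0.1423 = 1.04800
Maximum is ZAR→EUR→TRY→ZAR at 1.0963; arbitrage exists.

1.0963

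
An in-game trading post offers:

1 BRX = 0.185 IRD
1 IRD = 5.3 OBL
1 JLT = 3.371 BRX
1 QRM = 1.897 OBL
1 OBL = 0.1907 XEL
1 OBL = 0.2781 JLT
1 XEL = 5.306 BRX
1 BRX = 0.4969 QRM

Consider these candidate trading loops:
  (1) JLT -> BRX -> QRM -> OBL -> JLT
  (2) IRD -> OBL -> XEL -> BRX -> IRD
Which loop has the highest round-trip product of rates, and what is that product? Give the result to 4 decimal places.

(1) 3.371 × 0.4969 × 1.897 × 0.2781 = 0.88368
(2) 5.3 × 0.1907 × 5.306 × 0.185 = 0.99212
Highest is cycle (2) at 0.9921 (≤1, no arbitrage).

0.9921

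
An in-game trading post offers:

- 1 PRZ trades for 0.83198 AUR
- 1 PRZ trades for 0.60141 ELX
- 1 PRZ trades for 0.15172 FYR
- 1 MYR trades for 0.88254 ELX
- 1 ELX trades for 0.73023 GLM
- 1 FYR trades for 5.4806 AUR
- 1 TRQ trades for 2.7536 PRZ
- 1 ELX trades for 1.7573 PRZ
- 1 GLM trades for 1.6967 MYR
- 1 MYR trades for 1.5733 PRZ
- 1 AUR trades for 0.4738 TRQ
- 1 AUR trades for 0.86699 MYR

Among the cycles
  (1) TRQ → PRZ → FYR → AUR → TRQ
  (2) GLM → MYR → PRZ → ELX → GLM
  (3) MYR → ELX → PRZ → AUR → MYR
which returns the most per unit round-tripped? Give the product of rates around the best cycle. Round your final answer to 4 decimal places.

1.1723

(1) 2.7536 × 0.15172 × 5.4806 × 0.4738 = 1.08484
(2) 1.6967 × 1.5733 × 0.60141 × 0.73023 = 1.17232
(3) 0.88254 × 1.7573 × 0.83198 × 0.86699 = 1.11868
Highest is cycle (2) at 1.1723 (>1, arbitrage).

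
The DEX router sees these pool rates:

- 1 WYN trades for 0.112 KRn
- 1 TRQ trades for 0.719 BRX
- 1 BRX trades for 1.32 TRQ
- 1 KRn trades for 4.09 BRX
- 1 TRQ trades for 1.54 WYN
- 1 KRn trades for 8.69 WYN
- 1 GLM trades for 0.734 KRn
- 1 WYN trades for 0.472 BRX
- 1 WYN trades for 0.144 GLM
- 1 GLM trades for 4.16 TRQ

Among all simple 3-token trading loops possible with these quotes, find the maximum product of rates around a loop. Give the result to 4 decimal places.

0.9595

TRQ→WYN→BRX→TRQ: 1.54 × 0.472 × 1.32 = 0.95948
TRQ→WYN→GLM→TRQ: 1.54 × 0.144 × 4.16 = 0.92252
GLM→KRn→WYN→GLM: 0.734 × 8.69 × 0.144 = 0.91850
Maximum is TRQ→WYN→BRX→TRQ at 0.9595; no arbitrage — every cycle loses value.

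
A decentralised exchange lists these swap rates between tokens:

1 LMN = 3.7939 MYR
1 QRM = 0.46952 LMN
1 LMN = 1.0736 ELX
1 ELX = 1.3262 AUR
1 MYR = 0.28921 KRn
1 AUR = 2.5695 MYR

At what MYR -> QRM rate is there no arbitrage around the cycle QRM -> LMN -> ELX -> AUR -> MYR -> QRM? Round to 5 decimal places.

Known legs of the cycle: 0.46952 × 1.0736 × 1.3262 × 2.5695 = 1.7177274065432448
For no arbitrage the full-cycle product must be 1, so the missing rate is 1 / 1.7177274065432448 ≈ 0.5821645.

0.58216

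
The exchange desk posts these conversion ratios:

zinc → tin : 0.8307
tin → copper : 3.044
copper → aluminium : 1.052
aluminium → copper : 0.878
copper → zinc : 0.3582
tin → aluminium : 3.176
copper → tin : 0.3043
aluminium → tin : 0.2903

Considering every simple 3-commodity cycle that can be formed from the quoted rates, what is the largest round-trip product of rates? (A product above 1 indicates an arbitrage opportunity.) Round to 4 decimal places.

copper→aluminium→tin→copper: 1.052 × 0.2903 × 3.044 = 0.92962
copper→zinc→tin→copper: 0.3582 × 0.8307 × 3.044 = 0.90576
copper→tin→aluminium→copper: 0.3043 × 3.176 × 0.878 = 0.84855
Maximum is copper→aluminium→tin→copper at 0.9296; no arbitrage — every cycle loses value.

0.9296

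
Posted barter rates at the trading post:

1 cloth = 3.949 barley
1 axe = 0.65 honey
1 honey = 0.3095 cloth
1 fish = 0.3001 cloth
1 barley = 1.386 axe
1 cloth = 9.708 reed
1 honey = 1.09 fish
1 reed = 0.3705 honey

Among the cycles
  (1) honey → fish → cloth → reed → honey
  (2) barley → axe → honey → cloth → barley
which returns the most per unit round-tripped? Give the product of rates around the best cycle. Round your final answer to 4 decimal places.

1.1766

(1) 1.09 × 0.3001 × 9.708 × 0.3705 = 1.17655
(2) 1.386 × 0.65 × 0.3095 × 3.949 = 1.10109
Highest is cycle (1) at 1.1766 (>1, arbitrage).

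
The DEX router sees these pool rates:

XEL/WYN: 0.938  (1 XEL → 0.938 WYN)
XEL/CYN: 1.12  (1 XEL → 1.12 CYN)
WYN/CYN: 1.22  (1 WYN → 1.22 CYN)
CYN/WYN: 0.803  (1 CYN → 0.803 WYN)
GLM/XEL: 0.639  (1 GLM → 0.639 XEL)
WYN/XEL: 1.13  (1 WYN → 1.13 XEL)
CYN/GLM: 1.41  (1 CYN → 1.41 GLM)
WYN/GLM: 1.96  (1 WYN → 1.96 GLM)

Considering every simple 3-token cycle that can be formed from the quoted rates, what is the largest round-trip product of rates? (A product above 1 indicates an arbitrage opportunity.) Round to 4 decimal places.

1.1748

XEL→WYN→GLM→XEL: 0.938 × 1.96 × 0.639 = 1.17479
XEL→CYN→WYN→XEL: 1.12 × 0.803 × 1.13 = 1.01628
XEL→CYN→GLM→XEL: 1.12 × 1.41 × 0.639 = 1.00911
Maximum is XEL→WYN→GLM→XEL at 1.1748; arbitrage exists.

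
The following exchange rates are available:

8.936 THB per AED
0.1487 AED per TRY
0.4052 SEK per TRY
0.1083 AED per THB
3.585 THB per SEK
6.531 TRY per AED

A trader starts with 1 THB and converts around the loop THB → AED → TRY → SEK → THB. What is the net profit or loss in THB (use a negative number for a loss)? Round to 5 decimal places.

1 THB × 0.1083 = 0.1083 AED
0.1083 AED × 6.531 = 0.7073073 TRY
0.7073073 TRY × 0.4052 = 0.28660091796 SEK
0.28660091796 SEK × 3.585 = 1.0274642908866 THB
Net change: 1.0274642908866 − 1 = 0.0274642908866 THB

0.02746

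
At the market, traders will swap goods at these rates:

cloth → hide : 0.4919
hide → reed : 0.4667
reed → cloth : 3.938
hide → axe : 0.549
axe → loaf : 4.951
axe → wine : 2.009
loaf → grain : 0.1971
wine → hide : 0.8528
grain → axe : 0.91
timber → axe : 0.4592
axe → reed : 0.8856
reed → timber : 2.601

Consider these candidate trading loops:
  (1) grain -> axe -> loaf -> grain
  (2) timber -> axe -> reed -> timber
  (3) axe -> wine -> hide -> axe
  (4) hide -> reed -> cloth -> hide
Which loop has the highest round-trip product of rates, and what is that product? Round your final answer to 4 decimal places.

1.0577

(1) 0.91 × 4.951 × 0.1971 = 0.88802
(2) 0.4592 × 0.8856 × 2.601 = 1.05774
(3) 2.009 × 0.8528 × 0.549 = 0.94059
(4) 0.4667 × 3.938 × 0.4919 = 0.90405
Highest is cycle (2) at 1.0577 (>1, arbitrage).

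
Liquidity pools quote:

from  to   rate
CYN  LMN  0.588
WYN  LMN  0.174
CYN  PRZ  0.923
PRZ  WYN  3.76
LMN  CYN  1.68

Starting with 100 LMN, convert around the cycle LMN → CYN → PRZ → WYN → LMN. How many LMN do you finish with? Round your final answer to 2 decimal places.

101.45

100 LMN × 1.68 = 168 CYN
168 CYN × 0.923 = 155.064 PRZ
155.064 PRZ × 3.76 = 583.04064 WYN
583.04064 WYN × 0.174 = 101.44907136 LMN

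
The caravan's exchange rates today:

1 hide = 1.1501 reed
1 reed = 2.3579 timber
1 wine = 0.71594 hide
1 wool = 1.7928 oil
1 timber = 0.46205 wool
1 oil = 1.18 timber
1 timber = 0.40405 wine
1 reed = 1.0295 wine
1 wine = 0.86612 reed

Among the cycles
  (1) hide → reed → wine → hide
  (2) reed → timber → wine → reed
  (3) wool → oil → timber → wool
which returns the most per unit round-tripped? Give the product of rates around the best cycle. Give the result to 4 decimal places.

0.9775

(1) 1.1501 × 1.0295 × 0.71594 = 0.84769
(2) 2.3579 × 0.40405 × 0.86612 = 0.82516
(3) 1.7928 × 1.18 × 0.46205 = 0.97747
Highest is cycle (3) at 0.9775 (≤1, no arbitrage).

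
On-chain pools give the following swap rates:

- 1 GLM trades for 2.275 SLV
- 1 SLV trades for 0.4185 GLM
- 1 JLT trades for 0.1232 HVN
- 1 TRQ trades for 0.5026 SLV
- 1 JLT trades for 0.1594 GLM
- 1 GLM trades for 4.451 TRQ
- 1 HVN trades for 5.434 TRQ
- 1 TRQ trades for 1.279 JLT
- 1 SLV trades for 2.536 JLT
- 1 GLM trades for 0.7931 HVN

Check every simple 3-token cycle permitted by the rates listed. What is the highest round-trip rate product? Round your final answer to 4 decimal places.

0.9362

SLV→GLM→TRQ→SLV: 0.4185 × 4.451 × 0.5026 = 0.93621
SLV→JLT→GLM→SLV: 2.536 × 0.1594 × 2.275 = 0.91964
JLT→GLM→TRQ→JLT: 0.1594 × 4.451 × 1.279 = 0.90744
HVN→TRQ→JLT→HVN: 5.434 × 1.279 × 0.1232 = 0.85625
Maximum is SLV→GLM→TRQ→SLV at 0.9362; no arbitrage — every cycle loses value.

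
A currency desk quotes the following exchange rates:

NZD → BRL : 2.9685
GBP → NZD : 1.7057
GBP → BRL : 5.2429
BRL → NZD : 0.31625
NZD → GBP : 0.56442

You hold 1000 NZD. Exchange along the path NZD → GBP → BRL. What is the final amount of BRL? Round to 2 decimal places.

1000 NZD × 0.56442 = 564.42 GBP
564.42 GBP × 5.2429 = 2959.197618 BRL

2959.20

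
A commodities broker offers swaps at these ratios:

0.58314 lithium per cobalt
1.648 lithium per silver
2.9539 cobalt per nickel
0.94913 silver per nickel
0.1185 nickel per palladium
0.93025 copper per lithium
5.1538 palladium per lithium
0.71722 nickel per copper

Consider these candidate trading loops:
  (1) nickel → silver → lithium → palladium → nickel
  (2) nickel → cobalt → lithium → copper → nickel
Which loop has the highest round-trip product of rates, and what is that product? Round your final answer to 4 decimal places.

1.1493

(1) 0.94913 × 1.648 × 5.1538 × 0.1185 = 0.95528
(2) 2.9539 × 0.58314 × 0.93025 × 0.71722 = 1.14927
Highest is cycle (2) at 1.1493 (>1, arbitrage).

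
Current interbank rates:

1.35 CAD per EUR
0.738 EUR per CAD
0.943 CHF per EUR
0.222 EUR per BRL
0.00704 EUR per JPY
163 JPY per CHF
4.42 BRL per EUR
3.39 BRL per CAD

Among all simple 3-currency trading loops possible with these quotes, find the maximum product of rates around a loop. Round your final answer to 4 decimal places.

CHF→JPY→EUR→CHF: 163 × 0.00704 × 0.943 = 1.08211
BRL→EUR→CAD→BRL: 0.222 × 1.35 × 3.39 = 1.01598
Maximum is CHF→JPY→EUR→CHF at 1.0821; arbitrage exists.

1.0821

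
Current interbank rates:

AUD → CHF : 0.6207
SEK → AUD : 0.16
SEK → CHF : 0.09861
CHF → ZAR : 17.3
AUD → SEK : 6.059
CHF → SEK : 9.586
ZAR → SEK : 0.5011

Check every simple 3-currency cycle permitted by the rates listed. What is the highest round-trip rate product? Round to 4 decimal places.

0.9520

SEK→AUD→CHF→SEK: 0.16 × 0.6207 × 9.586 = 0.95200
SEK→CHF→ZAR→SEK: 0.09861 × 17.3 × 0.5011 = 0.85485
Maximum is SEK→AUD→CHF→SEK at 0.9520; no arbitrage — every cycle loses value.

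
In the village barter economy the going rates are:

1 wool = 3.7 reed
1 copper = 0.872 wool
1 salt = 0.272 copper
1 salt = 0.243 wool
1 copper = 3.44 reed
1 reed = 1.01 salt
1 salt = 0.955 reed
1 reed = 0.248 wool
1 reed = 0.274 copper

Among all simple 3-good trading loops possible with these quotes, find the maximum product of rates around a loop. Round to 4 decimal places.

salt→copper→reed→salt: 0.272 × 3.44 × 1.01 = 0.94504
salt→wool→reed→salt: 0.243 × 3.7 × 1.01 = 0.90809
wool→reed→copper→wool: 3.7 × 0.274 × 0.872 = 0.88403
Maximum is salt→copper→reed→salt at 0.9450; no arbitrage — every cycle loses value.

0.9450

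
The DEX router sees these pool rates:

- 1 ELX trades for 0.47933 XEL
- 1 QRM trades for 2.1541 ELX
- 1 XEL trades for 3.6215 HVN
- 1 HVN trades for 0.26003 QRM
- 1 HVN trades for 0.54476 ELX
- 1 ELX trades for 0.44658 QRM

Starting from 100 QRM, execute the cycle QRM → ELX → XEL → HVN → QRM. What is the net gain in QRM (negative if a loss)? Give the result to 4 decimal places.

-2.7673

100 QRM × 2.1541 = 215.41 ELX
215.41 ELX × 0.47933 = 103.2524753 XEL
103.2524753 XEL × 3.6215 = 373.92883929895 HVN
373.92883929895 HVN × 0.26003 = 97.2327160829059685 QRM
Net change: 97.2327160829059685 − 100 = -2.7672839170940315 QRM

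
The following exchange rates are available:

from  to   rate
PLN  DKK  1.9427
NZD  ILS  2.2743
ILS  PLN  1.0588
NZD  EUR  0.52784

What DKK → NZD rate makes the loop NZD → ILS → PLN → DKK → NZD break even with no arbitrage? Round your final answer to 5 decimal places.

0.21376

Known legs of the cycle: 2.2743 × 1.0588 × 1.9427 = 4.678077627468
For no arbitrage the full-cycle product must be 1, so the missing rate is 1 / 4.678077627468 ≈ 0.2137630.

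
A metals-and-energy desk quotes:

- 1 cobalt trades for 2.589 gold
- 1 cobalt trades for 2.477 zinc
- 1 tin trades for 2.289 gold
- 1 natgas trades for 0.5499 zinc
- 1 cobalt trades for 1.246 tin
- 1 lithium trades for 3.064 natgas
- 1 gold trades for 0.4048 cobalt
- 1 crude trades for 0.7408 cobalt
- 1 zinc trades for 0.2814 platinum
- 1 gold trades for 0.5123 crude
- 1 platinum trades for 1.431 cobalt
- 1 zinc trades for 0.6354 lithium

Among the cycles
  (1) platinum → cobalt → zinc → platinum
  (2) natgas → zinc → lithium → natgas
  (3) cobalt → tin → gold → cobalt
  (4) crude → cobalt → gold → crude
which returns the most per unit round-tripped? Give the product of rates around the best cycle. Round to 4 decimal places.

(1) 1.431 × 2.477 × 0.2814 = 0.99745
(2) 0.5499 × 0.6354 × 3.064 = 1.07058
(3) 1.246 × 2.289 × 0.4048 = 1.15453
(4) 0.7408 × 2.589 × 0.5123 = 0.98256
Highest is cycle (3) at 1.1545 (>1, arbitrage).

1.1545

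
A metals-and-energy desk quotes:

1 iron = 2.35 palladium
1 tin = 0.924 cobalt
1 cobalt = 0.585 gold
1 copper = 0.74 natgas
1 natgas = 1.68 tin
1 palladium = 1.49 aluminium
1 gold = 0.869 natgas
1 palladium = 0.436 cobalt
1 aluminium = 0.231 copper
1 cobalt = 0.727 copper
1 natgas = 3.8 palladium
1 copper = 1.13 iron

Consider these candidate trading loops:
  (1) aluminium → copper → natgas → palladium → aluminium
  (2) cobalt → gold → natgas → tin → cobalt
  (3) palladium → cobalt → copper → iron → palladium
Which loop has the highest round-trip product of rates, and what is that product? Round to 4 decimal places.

0.9679

(1) 0.231 × 0.74 × 3.8 × 1.49 = 0.96786
(2) 0.585 × 0.869 × 1.68 × 0.924 = 0.78915
(3) 0.436 × 0.727 × 1.13 × 2.35 = 0.84172
Highest is cycle (1) at 0.9679 (≤1, no arbitrage).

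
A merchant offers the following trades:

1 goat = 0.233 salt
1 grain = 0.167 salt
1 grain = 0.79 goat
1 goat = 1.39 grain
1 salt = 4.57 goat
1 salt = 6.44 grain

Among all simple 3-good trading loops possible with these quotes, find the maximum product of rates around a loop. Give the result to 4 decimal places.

goat→salt→grain→goat: 0.233 × 6.44 × 0.79 = 1.18541
goat→grain→salt→goat: 1.39 × 0.167 × 4.57 = 1.06083
Maximum is goat→salt→grain→goat at 1.1854; arbitrage exists.

1.1854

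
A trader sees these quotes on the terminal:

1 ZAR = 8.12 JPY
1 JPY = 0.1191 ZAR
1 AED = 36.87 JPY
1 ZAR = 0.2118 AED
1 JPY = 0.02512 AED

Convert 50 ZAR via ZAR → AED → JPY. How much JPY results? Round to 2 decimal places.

50 ZAR × 0.2118 = 10.59 AED
10.59 AED × 36.87 = 390.4533 JPY

390.45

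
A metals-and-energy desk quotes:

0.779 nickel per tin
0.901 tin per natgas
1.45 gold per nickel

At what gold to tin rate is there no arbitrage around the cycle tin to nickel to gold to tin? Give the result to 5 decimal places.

Known legs of the cycle: 0.779 × 1.45 = 1.12955
For no arbitrage the full-cycle product must be 1, so the missing rate is 1 / 1.12955 ≈ 0.8853083.

0.88531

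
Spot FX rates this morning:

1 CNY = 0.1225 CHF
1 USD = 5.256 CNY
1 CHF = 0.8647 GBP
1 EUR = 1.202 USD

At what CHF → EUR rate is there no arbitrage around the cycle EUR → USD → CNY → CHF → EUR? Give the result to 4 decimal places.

Known legs of the cycle: 1.202 × 5.256 × 0.1225 = 0.77391972
For no arbitrage the full-cycle product must be 1, so the missing rate is 1 / 0.77391972 ≈ 1.292124.

1.2921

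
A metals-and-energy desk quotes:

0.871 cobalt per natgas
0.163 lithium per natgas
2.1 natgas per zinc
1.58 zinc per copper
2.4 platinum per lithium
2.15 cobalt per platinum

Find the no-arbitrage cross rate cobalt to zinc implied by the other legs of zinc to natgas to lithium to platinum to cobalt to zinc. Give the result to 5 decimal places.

Known legs of the cycle: 2.1 × 0.163 × 2.4 × 2.15 = 1.766268
For no arbitrage the full-cycle product must be 1, so the missing rate is 1 / 1.766268 ≈ 0.5661655.

0.56617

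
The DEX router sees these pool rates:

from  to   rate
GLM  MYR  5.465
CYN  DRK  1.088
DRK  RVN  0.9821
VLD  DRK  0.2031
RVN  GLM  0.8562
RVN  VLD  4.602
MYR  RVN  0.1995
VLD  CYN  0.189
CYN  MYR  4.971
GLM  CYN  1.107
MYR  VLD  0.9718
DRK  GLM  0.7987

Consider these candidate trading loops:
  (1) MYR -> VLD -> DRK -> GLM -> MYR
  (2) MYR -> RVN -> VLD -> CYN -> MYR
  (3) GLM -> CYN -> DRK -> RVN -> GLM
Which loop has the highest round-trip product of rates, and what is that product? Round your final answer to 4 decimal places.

(1) 0.9718 × 0.2031 × 0.7987 × 5.465 = 0.86151
(2) 0.1995 × 4.602 × 0.189 × 4.971 = 0.86257
(3) 1.107 × 1.088 × 0.9821 × 0.8562 = 1.01276
Highest is cycle (3) at 1.0128 (>1, arbitrage).

1.0128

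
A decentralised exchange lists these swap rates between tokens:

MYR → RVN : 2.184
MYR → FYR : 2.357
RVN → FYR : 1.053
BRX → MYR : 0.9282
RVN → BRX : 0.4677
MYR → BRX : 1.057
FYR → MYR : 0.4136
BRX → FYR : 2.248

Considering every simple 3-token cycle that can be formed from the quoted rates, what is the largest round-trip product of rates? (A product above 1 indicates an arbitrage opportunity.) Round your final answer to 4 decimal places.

0.9828

FYR→MYR→BRX→FYR: 0.4136 × 1.057 × 2.248 = 0.98277
FYR→MYR→RVN→FYR: 0.4136 × 2.184 × 1.053 = 0.95118
MYR→RVN→BRX→MYR: 2.184 × 0.4677 × 0.9282 = 0.94812
Maximum is FYR→MYR→BRX→FYR at 0.9828; no arbitrage — every cycle loses value.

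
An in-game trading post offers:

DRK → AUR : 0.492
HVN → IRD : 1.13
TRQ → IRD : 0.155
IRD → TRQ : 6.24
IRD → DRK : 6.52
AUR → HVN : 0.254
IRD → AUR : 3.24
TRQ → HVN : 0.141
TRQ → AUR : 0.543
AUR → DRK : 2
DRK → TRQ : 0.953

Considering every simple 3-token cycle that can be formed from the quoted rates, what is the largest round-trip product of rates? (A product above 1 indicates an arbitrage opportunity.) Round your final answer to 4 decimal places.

AUR→DRK→TRQ→AUR: 2 × 0.953 × 0.543 = 1.03496
IRD→TRQ→HVN→IRD: 6.24 × 0.141 × 1.13 = 0.99422
IRD→DRK→TRQ→IRD: 6.52 × 0.953 × 0.155 = 0.96310
IRD→AUR→HVN→IRD: 3.24 × 0.254 × 1.13 = 0.92994
Maximum is AUR→DRK→TRQ→AUR at 1.0350; arbitrage exists.

1.0350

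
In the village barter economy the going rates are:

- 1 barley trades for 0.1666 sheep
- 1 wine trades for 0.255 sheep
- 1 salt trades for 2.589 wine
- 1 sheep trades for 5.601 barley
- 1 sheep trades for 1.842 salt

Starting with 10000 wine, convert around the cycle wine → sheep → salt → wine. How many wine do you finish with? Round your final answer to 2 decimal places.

12160.79

10000 wine × 0.255 = 2550 sheep
2550 sheep × 1.842 = 4697.1 salt
4697.1 salt × 2.589 = 12160.7919 wine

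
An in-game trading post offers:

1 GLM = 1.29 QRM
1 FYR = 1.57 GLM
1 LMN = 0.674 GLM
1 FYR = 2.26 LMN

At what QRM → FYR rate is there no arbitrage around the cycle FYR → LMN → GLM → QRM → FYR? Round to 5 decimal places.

0.50891

Known legs of the cycle: 2.26 × 0.674 × 1.29 = 1.9649796
For no arbitrage the full-cycle product must be 1, so the missing rate is 1 / 1.9649796 ≈ 0.5089111.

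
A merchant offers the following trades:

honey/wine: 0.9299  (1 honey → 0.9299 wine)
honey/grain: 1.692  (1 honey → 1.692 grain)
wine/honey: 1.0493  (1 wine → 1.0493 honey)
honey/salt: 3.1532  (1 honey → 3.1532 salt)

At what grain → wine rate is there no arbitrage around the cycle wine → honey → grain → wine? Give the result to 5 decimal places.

0.56325

Known legs of the cycle: 1.0493 × 1.692 = 1.7754156
For no arbitrage the full-cycle product must be 1, so the missing rate is 1 / 1.7754156 ≈ 0.5632484.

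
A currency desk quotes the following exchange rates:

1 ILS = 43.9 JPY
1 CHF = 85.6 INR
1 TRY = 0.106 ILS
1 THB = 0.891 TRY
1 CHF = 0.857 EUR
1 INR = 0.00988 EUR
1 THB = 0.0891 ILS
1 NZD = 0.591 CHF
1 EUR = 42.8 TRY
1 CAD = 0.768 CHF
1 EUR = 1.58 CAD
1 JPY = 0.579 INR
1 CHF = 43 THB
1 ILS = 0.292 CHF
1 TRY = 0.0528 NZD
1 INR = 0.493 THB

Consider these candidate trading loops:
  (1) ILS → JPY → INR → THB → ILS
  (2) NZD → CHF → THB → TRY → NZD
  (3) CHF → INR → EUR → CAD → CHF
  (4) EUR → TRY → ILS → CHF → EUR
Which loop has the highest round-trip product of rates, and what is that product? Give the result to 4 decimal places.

(1) 43.9 × 0.579 × 0.493 × 0.0891 = 1.11652
(2) 0.591 × 43 × 0.891 × 0.0528 = 1.19555
(3) 85.6 × 0.00988 × 1.58 × 0.768 = 1.02624
(4) 42.8 × 0.106 × 0.292 × 0.857 = 1.13531
Highest is cycle (2) at 1.1955 (>1, arbitrage).

1.1955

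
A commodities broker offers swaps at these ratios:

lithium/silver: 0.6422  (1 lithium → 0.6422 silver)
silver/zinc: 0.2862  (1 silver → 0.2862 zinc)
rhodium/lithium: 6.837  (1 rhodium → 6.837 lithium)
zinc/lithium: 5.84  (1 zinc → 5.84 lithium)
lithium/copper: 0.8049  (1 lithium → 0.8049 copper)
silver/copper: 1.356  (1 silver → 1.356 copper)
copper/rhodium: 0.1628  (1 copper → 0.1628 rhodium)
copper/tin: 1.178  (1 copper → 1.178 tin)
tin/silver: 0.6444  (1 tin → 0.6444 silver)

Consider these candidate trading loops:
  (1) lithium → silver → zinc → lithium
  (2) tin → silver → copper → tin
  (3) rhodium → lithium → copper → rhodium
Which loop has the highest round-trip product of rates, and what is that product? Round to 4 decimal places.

1.0734

(1) 0.6422 × 0.2862 × 5.84 = 1.07338
(2) 0.6444 × 1.356 × 1.178 = 1.02934
(3) 6.837 × 0.8049 × 0.1628 = 0.89590
Highest is cycle (1) at 1.0734 (>1, arbitrage).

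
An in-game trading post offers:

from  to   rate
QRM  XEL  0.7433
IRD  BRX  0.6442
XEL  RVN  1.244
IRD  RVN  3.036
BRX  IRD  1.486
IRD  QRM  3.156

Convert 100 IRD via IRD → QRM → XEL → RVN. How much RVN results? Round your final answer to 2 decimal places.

291.82

100 IRD × 3.156 = 315.6 QRM
315.6 QRM × 0.7433 = 234.58548 XEL
234.58548 XEL × 1.244 = 291.82433712 RVN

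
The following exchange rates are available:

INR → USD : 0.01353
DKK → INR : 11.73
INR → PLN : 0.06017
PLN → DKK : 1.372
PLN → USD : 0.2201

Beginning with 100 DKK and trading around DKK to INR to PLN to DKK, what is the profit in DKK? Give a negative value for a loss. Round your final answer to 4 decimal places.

100 DKK × 11.73 = 1173 INR
1173 INR × 0.06017 = 70.57941 PLN
70.57941 PLN × 1.372 = 96.83495052 DKK
Net change: 96.83495052 − 100 = -3.16504948 DKK

-3.1650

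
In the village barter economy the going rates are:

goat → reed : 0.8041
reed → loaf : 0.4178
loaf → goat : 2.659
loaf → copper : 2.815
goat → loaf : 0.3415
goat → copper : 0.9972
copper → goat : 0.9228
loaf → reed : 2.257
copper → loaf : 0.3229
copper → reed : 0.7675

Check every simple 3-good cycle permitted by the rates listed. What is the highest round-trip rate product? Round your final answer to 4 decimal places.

0.9027

reed→loaf→copper→reed: 0.4178 × 2.815 × 0.7675 = 0.90266
reed→loaf→goat→reed: 0.4178 × 2.659 × 0.8041 = 0.89330
copper→goat→loaf→copper: 0.9228 × 0.3415 × 2.815 = 0.88711
copper→loaf→goat→copper: 0.3229 × 2.659 × 0.9972 = 0.85619
Maximum is reed→loaf→copper→reed at 0.9027; no arbitrage — every cycle loses value.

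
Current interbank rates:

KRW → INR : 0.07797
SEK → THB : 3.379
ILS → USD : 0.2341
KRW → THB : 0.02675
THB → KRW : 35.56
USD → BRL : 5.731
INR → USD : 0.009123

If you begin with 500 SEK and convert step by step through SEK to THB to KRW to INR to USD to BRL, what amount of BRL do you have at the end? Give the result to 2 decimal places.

244.92

500 SEK × 3.379 = 1689.5 THB
1689.5 THB × 35.56 = 60078.62 KRW
60078.62 KRW × 0.07797 = 4684.3300014 INR
4684.3300014 INR × 0.009123 = 42.7351426027722 USD
42.7351426027722 USD × 5.731 = 244.9151022564874782 BRL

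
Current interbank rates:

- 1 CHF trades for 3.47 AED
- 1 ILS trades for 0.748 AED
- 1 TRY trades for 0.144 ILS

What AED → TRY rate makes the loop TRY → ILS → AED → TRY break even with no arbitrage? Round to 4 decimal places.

9.2840

Known legs of the cycle: 0.144 × 0.748 = 0.107712
For no arbitrage the full-cycle product must be 1, so the missing rate is 1 / 0.107712 ≈ 9.284017.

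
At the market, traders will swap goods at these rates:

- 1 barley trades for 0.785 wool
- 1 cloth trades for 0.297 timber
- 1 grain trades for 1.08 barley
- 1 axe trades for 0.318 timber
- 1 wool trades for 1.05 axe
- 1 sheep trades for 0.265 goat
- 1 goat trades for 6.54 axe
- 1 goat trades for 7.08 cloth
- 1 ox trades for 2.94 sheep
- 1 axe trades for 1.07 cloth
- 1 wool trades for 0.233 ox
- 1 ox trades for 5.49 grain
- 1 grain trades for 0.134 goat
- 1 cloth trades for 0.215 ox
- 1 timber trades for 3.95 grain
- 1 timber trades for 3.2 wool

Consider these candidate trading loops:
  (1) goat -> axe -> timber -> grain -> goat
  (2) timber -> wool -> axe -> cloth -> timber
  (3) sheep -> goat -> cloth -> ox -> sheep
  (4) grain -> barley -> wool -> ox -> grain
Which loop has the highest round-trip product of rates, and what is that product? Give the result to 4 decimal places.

1.1859

(1) 6.54 × 0.318 × 3.95 × 0.134 = 1.10080
(2) 3.2 × 1.05 × 1.07 × 0.297 = 1.06777
(3) 0.265 × 7.08 × 0.215 × 2.94 = 1.18595
(4) 1.08 × 0.785 × 0.233 × 5.49 = 1.08448
Highest is cycle (3) at 1.1859 (>1, arbitrage).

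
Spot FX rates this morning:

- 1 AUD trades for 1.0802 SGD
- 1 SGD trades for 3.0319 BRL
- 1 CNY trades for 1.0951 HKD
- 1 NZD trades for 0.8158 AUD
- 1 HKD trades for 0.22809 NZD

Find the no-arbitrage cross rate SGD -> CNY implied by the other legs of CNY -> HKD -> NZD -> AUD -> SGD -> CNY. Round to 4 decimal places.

4.5431

Known legs of the cycle: 1.0951 × 0.22809 × 0.8158 × 1.0802 = 0.22011411761251044
For no arbitrage the full-cycle product must be 1, so the missing rate is 1 / 0.22011411761251044 ≈ 4.543098.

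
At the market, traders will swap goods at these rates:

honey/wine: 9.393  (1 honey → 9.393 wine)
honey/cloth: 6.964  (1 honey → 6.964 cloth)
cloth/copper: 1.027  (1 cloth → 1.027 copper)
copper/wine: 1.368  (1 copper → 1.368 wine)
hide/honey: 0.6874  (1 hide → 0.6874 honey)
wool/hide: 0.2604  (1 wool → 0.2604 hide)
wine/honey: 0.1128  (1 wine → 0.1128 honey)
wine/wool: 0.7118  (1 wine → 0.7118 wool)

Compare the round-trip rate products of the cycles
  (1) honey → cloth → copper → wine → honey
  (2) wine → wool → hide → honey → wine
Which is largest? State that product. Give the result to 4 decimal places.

(1) 6.964 × 1.027 × 1.368 × 0.1128 = 1.10363
(2) 0.7118 × 0.2604 × 0.6874 × 9.393 = 1.19678
Highest is cycle (2) at 1.1968 (>1, arbitrage).

1.1968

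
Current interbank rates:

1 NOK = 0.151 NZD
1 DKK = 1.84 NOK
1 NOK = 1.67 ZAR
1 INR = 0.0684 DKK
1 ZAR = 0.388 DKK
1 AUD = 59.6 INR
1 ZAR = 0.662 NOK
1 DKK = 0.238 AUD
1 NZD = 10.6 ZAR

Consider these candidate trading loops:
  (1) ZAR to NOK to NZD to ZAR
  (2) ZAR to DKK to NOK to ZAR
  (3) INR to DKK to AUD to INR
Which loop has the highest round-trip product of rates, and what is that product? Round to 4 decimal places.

(1) 0.662 × 0.151 × 10.6 = 1.05960
(2) 0.388 × 1.84 × 1.67 = 1.19225
(3) 0.0684 × 0.238 × 59.6 = 0.97024
Highest is cycle (2) at 1.1922 (>1, arbitrage).

1.1922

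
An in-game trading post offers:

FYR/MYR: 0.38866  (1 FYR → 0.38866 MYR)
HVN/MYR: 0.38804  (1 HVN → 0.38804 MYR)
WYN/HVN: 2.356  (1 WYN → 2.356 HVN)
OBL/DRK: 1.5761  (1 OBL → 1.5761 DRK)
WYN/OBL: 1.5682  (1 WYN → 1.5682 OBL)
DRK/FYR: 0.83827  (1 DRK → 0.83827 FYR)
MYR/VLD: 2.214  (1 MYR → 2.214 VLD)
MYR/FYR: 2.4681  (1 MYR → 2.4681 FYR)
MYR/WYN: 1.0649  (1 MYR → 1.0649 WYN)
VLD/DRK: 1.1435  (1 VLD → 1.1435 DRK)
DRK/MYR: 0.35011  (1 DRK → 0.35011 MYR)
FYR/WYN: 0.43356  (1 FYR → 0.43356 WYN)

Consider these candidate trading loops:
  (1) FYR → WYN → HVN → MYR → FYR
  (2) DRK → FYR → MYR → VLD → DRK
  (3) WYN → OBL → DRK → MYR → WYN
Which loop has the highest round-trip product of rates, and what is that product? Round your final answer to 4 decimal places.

(1) 0.43356 × 2.356 × 0.38804 × 2.4681 = 0.97828
(2) 0.83827 × 0.38866 × 2.214 × 1.1435 = 0.82484
(3) 1.5682 × 1.5761 × 0.35011 × 1.0649 = 0.92151
Highest is cycle (1) at 0.9783 (≤1, no arbitrage).

0.9783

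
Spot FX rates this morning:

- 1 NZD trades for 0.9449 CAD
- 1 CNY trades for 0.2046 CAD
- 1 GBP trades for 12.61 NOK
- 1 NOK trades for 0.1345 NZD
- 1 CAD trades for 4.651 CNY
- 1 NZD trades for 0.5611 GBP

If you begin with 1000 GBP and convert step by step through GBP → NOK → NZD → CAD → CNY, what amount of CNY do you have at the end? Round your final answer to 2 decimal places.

7453.66

1000 GBP × 12.61 = 12610 NOK
12610 NOK × 0.1345 = 1696.045 NZD
1696.045 NZD × 0.9449 = 1602.5929205 CAD
1602.5929205 CAD × 4.651 = 7453.6596732455 CNY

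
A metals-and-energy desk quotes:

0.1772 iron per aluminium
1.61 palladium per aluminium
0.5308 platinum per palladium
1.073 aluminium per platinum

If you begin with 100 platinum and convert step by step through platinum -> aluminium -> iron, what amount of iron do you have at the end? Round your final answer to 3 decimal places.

19.014

100 platinum × 1.073 = 107.3 aluminium
107.3 aluminium × 0.1772 = 19.01356 iron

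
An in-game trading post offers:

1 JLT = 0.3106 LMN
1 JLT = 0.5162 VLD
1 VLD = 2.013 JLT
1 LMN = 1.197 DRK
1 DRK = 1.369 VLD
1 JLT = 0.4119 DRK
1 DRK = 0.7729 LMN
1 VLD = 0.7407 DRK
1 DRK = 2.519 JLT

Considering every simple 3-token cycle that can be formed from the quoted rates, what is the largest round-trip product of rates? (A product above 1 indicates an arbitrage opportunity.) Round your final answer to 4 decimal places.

DRK→VLD→JLT→DRK: 1.369 × 2.013 × 0.4119 = 1.13511
DRK→JLT→VLD→DRK: 2.519 × 0.5162 × 0.7407 = 0.96314
DRK→JLT→LMN→DRK: 2.519 × 0.3106 × 1.197 = 0.93653
Maximum is DRK→VLD→JLT→DRK at 1.1351; arbitrage exists.

1.1351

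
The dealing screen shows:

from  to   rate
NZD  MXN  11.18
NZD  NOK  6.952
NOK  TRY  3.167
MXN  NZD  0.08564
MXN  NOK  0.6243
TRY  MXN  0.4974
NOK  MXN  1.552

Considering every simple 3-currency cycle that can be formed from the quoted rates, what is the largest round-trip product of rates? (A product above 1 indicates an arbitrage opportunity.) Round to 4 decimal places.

0.9834

TRY→MXN→NOK→TRY: 0.4974 × 0.6243 × 3.167 = 0.98344
NOK→MXN→NZD→NOK: 1.552 × 0.08564 × 6.952 = 0.92401
Maximum is TRY→MXN→NOK→TRY at 0.9834; no arbitrage — every cycle loses value.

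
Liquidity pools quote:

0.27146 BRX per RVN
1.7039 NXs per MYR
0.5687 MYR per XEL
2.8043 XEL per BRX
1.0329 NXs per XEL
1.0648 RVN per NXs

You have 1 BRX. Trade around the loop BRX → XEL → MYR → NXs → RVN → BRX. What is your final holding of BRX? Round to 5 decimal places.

1 BRX × 2.8043 = 2.8043 XEL
2.8043 XEL × 0.5687 = 1.59480541 MYR
1.59480541 MYR × 1.7039 = 2.717388938099 NXs
2.717388938099 NXs × 1.0648 = 2.8934757412878152 RVN
2.8934757412878152 RVN × 0.27146 = 0.785462924729990314192 BRX

0.78546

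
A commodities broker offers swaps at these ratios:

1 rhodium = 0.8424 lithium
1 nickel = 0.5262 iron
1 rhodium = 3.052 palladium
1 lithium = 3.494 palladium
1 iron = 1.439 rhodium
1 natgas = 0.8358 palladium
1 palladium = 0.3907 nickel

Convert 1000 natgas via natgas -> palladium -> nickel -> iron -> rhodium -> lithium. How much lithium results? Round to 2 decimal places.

1000 natgas × 0.8358 = 835.8 palladium
835.8 palladium × 0.3907 = 326.54706 nickel
326.54706 nickel × 0.5262 = 171.829062972 iron
171.829062972 iron × 1.439 = 247.262021616708 rhodium
247.262021616708 rhodium × 0.8424 = 208.2935270099148192 lithium

208.29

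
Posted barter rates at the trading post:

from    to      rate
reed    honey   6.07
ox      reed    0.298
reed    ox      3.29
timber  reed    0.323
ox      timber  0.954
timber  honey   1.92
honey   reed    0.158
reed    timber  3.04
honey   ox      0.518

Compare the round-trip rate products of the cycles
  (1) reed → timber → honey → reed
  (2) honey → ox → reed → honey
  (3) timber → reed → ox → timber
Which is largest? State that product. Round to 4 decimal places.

(1) 3.04 × 1.92 × 0.158 = 0.92221
(2) 0.518 × 0.298 × 6.07 = 0.93699
(3) 0.323 × 3.29 × 0.954 = 1.01379
Highest is cycle (3) at 1.0138 (>1, arbitrage).

1.0138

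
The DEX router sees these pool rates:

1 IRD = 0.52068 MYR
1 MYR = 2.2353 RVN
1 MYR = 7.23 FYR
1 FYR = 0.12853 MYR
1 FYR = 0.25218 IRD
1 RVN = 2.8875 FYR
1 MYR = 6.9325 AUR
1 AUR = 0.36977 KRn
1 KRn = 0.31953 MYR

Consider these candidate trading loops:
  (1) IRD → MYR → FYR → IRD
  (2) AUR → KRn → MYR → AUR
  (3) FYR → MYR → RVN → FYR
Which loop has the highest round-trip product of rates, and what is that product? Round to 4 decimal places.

(1) 0.52068 × 7.23 × 0.25218 = 0.94934
(2) 0.36977 × 0.31953 × 6.9325 = 0.81909
(3) 0.12853 × 2.2353 × 2.8875 = 0.82959
Highest is cycle (1) at 0.9493 (≤1, no arbitrage).

0.9493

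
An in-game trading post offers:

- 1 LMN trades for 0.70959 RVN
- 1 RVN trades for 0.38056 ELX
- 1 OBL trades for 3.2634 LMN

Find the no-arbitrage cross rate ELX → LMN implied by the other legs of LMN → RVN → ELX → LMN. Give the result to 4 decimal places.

3.7031

Known legs of the cycle: 0.70959 × 0.38056 = 0.2700415704
For no arbitrage the full-cycle product must be 1, so the missing rate is 1 / 0.2700415704 ≈ 3.703134.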